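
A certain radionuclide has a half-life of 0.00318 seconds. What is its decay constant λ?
λ = ln(2)/t½ = 218 second⁻¹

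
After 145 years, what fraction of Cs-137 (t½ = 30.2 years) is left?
N/N₀ = (1/2)^(t/t½) = 0.03586 = 3.59%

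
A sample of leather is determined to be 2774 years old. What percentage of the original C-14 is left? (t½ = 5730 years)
N/N₀ = (1/2)^(t/t½) = 0.7149 = 71.5%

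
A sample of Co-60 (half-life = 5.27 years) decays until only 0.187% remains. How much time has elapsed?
t = t½ × log₂(N₀/N) = 47.76 years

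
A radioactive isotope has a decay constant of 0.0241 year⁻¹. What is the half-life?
t½ = ln(2)/λ = 28.76 years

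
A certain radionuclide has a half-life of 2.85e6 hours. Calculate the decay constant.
λ = ln(2)/t½ = 2.432e-7 hour⁻¹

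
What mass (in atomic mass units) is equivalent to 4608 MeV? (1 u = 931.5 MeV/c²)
m = E/c² = 4.947 u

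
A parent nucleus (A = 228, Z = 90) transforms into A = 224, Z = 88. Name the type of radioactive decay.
ΔA = -4, ΔZ = -2 ⇒ alpha decay (α)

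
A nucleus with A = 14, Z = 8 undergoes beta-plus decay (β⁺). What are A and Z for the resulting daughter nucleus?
Daughter: A = 14, Z = 7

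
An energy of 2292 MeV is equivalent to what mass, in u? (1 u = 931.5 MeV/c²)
m = E/c² = 2.461 u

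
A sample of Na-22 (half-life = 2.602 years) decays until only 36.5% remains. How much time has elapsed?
t = t½ × log₂(N₀/N) = 3.783 years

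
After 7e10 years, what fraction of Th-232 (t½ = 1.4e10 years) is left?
N/N₀ = (1/2)^(t/t½) = 0.03125 = 3.12%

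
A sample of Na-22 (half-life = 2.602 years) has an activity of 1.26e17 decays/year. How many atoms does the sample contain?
N = A/λ = 4.73e17 atoms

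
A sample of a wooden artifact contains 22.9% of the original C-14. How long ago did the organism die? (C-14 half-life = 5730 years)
Age = t½ × log₂(1/ratio) = 12190 years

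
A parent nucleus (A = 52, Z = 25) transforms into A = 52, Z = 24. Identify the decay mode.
ΔA = 0, ΔZ = -1 ⇒ beta-plus decay (β⁺) or electron capture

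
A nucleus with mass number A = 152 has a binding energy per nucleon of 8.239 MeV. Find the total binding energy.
B.E. = 8.239 × 152 = 1252 MeV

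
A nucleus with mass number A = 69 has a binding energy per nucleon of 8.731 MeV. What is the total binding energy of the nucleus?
B.E. = 8.731 × 69 = 602.4 MeV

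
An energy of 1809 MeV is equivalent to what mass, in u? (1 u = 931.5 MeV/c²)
m = E/c² = 1.942 u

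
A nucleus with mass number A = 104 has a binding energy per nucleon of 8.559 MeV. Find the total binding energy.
B.E. = 8.559 × 104 = 890.1 MeV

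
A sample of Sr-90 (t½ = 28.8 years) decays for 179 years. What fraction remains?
N/N₀ = (1/2)^(t/t½) = 0.01346 = 1.35%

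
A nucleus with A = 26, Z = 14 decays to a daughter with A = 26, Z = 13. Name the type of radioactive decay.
ΔA = 0, ΔZ = -1 ⇒ beta-plus decay (β⁺) or electron capture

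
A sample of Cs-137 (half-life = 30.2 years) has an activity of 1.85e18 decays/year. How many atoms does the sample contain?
N = A/λ = 8.06e19 atoms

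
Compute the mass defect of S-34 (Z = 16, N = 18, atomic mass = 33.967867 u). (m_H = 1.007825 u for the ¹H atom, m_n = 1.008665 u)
Δm = Z·m_H + N·m_n − M = 0.3133 u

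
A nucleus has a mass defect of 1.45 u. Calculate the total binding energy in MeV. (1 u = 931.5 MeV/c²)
B.E. = Δm × 931.5 = 1351 MeV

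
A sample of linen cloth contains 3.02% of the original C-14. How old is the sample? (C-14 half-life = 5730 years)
Age = t½ × log₂(1/ratio) = 28930 years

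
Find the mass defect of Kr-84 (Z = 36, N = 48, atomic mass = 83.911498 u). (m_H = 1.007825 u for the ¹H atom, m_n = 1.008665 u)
Δm = Z·m_H + N·m_n − M = 0.7861 u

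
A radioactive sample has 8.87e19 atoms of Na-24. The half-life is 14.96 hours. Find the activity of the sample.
A = λN = 4.11e18 decays/hour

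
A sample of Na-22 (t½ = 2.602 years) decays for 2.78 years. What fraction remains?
N/N₀ = (1/2)^(t/t½) = 0.4768 = 47.7%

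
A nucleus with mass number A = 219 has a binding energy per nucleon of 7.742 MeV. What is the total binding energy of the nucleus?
B.E. = 7.742 × 219 = 1695 MeV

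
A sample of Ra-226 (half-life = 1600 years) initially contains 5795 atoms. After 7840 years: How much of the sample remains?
N = N₀(1/2)^(t/t½) = 194.1 atoms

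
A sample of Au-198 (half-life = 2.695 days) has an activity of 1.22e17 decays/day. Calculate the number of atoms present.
N = A/λ = 4.743e17 atoms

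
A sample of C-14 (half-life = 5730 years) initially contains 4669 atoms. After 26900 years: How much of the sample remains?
N = N₀(1/2)^(t/t½) = 180.3 atoms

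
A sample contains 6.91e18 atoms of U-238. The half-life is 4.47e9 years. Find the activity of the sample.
A = λN = 1.072e9 decays/year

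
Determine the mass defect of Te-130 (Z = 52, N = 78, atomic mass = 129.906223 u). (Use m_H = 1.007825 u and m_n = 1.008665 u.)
Δm = Z·m_H + N·m_n − M = 1.177 u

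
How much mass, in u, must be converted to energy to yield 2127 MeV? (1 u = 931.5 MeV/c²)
m = E/c² = 2.283 u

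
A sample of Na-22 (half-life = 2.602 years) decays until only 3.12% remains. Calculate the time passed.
t = t½ × log₂(N₀/N) = 13.02 years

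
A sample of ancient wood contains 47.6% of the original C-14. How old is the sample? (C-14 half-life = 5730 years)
Age = t½ × log₂(1/ratio) = 6137 years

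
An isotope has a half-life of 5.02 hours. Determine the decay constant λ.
λ = ln(2)/t½ = 0.1381 hour⁻¹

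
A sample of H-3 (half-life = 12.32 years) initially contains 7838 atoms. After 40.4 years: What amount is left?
N = N₀(1/2)^(t/t½) = 807.3 atoms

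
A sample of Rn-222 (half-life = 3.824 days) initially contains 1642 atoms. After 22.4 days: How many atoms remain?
N = N₀(1/2)^(t/t½) = 28.32 atoms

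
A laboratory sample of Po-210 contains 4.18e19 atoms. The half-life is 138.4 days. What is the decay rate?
A = λN = 2.093e17 decays/day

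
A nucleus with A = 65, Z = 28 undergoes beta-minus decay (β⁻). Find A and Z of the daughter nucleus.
Daughter: A = 65, Z = 29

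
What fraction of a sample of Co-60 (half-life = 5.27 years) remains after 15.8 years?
N/N₀ = (1/2)^(t/t½) = 0.1252 = 12.5%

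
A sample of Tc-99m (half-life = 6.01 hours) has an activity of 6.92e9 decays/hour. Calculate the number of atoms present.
N = A/λ = 6e10 atoms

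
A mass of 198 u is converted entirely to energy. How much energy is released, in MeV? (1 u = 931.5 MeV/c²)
E = mc² = 1.844e5 MeV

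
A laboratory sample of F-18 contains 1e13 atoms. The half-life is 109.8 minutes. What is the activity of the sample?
A = λN = 6.313e10 decays/minute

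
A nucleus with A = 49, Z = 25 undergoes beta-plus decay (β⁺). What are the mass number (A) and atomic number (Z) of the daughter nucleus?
Daughter: A = 49, Z = 24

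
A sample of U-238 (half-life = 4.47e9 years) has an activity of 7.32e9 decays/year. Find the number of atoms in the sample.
N = A/λ = 4.721e19 atoms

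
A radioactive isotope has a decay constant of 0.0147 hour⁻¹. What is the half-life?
t½ = ln(2)/λ = 47.15 hours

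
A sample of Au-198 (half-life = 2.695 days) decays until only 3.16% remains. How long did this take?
t = t½ × log₂(N₀/N) = 13.43 days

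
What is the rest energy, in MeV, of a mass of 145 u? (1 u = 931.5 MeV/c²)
E = mc² = 1.351e5 MeV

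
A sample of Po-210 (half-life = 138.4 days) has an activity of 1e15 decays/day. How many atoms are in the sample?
N = A/λ = 1.997e17 atoms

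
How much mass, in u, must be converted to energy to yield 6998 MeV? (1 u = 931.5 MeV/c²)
m = E/c² = 7.513 u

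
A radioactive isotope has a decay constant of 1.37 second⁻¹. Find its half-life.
t½ = ln(2)/λ = 0.5059 seconds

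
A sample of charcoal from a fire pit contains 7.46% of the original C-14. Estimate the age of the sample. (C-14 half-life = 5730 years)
Age = t½ × log₂(1/ratio) = 21460 years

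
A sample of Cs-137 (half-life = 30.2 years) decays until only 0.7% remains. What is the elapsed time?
t = t½ × log₂(N₀/N) = 216.2 years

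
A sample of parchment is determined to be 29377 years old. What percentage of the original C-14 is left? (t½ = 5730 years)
N/N₀ = (1/2)^(t/t½) = 0.02862 = 2.86%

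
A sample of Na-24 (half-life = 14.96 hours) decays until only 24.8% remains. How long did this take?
t = t½ × log₂(N₀/N) = 30.09 hours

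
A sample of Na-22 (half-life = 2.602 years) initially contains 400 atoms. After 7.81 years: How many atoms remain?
N = N₀(1/2)^(t/t½) = 49.95 atoms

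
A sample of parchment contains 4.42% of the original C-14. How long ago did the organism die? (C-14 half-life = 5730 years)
Age = t½ × log₂(1/ratio) = 25780 years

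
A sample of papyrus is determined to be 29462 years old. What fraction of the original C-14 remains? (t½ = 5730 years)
N/N₀ = (1/2)^(t/t½) = 0.02833 = 2.83%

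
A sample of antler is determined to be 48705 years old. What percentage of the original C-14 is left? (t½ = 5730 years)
N/N₀ = (1/2)^(t/t½) = 0.002762 = 0.276%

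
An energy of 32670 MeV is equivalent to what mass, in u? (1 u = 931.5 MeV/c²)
m = E/c² = 35.07 u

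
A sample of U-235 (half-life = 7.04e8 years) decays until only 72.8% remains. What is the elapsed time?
t = t½ × log₂(N₀/N) = 3.224e8 years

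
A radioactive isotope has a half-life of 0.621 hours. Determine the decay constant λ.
λ = ln(2)/t½ = 1.116 hour⁻¹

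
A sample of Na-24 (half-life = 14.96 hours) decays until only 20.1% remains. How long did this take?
t = t½ × log₂(N₀/N) = 34.63 hours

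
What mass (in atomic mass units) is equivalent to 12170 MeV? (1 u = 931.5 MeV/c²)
m = E/c² = 13.06 u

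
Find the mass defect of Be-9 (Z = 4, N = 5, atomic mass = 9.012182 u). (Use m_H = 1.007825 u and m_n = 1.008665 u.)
Δm = Z·m_H + N·m_n − M = 0.06244 u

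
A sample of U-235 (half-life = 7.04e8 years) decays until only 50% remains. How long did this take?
t = t½ × log₂(N₀/N) = 7.04e8 years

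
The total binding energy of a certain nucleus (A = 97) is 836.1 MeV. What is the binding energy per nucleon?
B.E./A = 836.1/97 = 8.62 MeV/nucleon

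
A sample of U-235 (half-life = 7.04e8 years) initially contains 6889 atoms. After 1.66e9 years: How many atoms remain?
N = N₀(1/2)^(t/t½) = 1344 atoms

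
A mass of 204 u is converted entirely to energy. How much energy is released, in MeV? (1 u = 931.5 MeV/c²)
E = mc² = 1.9e5 MeV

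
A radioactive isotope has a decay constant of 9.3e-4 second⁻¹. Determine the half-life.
t½ = ln(2)/λ = 745.3 seconds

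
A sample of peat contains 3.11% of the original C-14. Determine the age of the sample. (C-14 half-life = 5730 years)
Age = t½ × log₂(1/ratio) = 28690 years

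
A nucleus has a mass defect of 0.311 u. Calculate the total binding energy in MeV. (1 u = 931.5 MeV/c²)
B.E. = Δm × 931.5 = 289.7 MeV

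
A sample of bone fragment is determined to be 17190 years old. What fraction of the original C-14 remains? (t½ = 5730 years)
N/N₀ = (1/2)^(t/t½) = 0.125 = 12.5%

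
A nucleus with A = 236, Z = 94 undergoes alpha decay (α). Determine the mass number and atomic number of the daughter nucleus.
Daughter: A = 232, Z = 92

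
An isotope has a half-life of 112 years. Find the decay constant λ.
λ = ln(2)/t½ = 0.006189 year⁻¹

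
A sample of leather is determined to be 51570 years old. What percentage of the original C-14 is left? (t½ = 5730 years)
N/N₀ = (1/2)^(t/t½) = 0.001953 = 0.195%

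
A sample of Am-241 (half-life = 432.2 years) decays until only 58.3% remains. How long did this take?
t = t½ × log₂(N₀/N) = 336.4 years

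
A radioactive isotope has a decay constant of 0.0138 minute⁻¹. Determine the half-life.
t½ = ln(2)/λ = 50.23 minutes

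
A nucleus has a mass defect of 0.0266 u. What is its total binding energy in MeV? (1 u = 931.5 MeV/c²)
B.E. = Δm × 931.5 = 24.78 MeV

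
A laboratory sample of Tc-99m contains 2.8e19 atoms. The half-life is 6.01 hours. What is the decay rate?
A = λN = 3.229e18 decays/hour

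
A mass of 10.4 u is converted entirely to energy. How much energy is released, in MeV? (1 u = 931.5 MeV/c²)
E = mc² = 9688 MeV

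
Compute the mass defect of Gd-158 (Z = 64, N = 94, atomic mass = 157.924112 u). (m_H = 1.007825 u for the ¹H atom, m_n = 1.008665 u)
Δm = Z·m_H + N·m_n − M = 1.391 u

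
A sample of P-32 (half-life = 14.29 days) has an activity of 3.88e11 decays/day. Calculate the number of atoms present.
N = A/λ = 7.999e12 atoms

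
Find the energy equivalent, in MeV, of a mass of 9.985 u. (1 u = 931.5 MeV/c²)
E = mc² = 9301 MeV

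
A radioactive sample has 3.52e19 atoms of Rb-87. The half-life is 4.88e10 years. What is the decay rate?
A = λN = 5e8 decays/year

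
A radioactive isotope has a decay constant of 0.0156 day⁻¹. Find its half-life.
t½ = ln(2)/λ = 44.43 days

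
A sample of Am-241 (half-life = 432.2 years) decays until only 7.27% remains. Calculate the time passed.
t = t½ × log₂(N₀/N) = 1635 years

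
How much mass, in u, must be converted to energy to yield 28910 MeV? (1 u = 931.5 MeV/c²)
m = E/c² = 31.04 u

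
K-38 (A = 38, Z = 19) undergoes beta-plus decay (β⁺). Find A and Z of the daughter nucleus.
Daughter: A = 38, Z = 18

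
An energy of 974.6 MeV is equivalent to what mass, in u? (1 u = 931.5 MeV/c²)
m = E/c² = 1.046 u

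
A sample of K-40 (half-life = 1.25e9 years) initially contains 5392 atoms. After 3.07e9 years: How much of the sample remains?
N = N₀(1/2)^(t/t½) = 982.7 atoms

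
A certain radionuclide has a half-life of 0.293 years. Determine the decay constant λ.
λ = ln(2)/t½ = 2.366 year⁻¹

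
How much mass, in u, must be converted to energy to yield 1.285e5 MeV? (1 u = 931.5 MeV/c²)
m = E/c² = 137.9 u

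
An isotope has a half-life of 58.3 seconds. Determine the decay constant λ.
λ = ln(2)/t½ = 0.01189 second⁻¹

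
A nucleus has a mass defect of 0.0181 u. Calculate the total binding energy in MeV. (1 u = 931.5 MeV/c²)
B.E. = Δm × 931.5 = 16.86 MeV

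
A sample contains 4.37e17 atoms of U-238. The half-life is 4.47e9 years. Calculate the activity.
A = λN = 6.776e7 decays/year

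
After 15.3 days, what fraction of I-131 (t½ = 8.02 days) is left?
N/N₀ = (1/2)^(t/t½) = 0.2665 = 26.7%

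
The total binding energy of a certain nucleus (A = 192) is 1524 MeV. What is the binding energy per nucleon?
B.E./A = 1524/192 = 7.938 MeV/nucleon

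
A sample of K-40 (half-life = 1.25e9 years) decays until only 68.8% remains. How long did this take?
t = t½ × log₂(N₀/N) = 6.744e8 years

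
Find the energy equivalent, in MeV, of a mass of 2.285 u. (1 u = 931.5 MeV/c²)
E = mc² = 2128 MeV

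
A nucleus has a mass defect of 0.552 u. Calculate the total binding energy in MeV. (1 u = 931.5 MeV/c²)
B.E. = Δm × 931.5 = 514.2 MeV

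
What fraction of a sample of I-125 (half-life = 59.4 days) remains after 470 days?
N/N₀ = (1/2)^(t/t½) = 0.004151 = 0.415%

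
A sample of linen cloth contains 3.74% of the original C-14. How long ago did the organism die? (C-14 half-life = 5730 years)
Age = t½ × log₂(1/ratio) = 27160 years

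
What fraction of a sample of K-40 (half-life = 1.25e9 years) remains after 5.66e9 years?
N/N₀ = (1/2)^(t/t½) = 0.04334 = 4.33%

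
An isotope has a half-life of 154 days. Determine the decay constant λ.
λ = ln(2)/t½ = 0.004501 day⁻¹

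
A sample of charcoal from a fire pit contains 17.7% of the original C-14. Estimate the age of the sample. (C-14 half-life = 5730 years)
Age = t½ × log₂(1/ratio) = 14310 years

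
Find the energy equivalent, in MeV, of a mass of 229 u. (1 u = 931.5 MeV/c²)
E = mc² = 2.133e5 MeV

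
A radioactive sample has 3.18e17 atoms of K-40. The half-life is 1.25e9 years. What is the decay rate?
A = λN = 1.763e8 decays/year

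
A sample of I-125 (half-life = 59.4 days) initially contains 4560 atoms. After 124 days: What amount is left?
N = N₀(1/2)^(t/t½) = 1073 atoms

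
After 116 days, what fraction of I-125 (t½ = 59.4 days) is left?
N/N₀ = (1/2)^(t/t½) = 0.2583 = 25.8%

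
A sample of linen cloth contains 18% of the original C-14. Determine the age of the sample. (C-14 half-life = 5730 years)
Age = t½ × log₂(1/ratio) = 14180 years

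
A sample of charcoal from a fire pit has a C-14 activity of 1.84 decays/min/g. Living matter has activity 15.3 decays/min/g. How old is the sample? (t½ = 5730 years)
Age = t½ × log₂(A₀/A) = 17510 years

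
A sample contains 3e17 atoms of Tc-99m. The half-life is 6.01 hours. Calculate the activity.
A = λN = 3.46e16 decays/hour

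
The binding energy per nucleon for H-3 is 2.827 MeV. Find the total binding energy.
B.E. = 2.827 × 3 = 8.481 MeV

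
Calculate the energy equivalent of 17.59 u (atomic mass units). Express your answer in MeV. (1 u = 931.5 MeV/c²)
E = mc² = 16390 MeV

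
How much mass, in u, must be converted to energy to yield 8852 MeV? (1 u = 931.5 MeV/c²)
m = E/c² = 9.503 u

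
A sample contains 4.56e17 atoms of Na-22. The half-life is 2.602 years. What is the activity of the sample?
A = λN = 1.215e17 decays/year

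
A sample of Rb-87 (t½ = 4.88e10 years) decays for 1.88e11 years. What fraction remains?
N/N₀ = (1/2)^(t/t½) = 0.06923 = 6.92%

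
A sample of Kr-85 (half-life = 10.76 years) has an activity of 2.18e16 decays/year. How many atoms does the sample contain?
N = A/λ = 3.384e17 atoms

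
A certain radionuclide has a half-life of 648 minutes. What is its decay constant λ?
λ = ln(2)/t½ = 0.00107 minute⁻¹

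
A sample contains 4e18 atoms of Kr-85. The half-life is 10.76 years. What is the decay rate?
A = λN = 2.577e17 decays/year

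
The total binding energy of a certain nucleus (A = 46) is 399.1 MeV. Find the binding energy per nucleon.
B.E./A = 399.1/46 = 8.676 MeV/nucleon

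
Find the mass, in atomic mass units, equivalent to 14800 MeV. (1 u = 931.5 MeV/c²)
m = E/c² = 15.89 u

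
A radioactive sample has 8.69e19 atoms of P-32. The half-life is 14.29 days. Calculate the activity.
A = λN = 4.215e18 decays/day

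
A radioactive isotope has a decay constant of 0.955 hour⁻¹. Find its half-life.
t½ = ln(2)/λ = 0.7258 hours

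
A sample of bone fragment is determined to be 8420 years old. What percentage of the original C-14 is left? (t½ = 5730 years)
N/N₀ = (1/2)^(t/t½) = 0.3611 = 36.1%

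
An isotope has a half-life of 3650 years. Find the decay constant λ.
λ = ln(2)/t½ = 1.899e-4 year⁻¹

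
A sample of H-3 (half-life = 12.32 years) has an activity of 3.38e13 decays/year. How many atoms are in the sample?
N = A/λ = 6.008e14 atoms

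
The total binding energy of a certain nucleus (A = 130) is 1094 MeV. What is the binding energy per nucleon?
B.E./A = 1094/130 = 8.415 MeV/nucleon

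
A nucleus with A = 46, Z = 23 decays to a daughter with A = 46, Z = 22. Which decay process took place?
ΔA = 0, ΔZ = -1 ⇒ beta-plus decay (β⁺) or electron capture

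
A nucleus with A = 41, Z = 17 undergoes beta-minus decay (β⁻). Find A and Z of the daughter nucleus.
Daughter: A = 41, Z = 18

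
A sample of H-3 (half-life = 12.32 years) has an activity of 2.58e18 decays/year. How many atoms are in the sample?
N = A/λ = 4.586e19 atoms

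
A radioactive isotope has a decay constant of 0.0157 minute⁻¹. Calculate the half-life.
t½ = ln(2)/λ = 44.15 minutes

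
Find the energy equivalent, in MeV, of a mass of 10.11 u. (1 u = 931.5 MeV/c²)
E = mc² = 9417 MeV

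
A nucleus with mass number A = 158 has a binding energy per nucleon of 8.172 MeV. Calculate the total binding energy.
B.E. = 8.172 × 158 = 1291 MeV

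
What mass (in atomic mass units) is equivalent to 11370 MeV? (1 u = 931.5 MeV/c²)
m = E/c² = 12.21 u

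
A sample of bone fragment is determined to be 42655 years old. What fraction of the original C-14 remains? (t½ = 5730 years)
N/N₀ = (1/2)^(t/t½) = 0.005742 = 0.574%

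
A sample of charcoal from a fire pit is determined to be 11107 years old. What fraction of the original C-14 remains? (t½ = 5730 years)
N/N₀ = (1/2)^(t/t½) = 0.2609 = 26.1%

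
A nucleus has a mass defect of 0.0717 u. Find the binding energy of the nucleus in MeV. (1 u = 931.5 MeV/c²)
B.E. = Δm × 931.5 = 66.79 MeV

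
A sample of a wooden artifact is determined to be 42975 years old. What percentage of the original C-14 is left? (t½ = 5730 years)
N/N₀ = (1/2)^(t/t½) = 0.005524 = 0.552%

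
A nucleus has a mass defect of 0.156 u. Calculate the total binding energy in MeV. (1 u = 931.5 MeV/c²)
B.E. = Δm × 931.5 = 145.3 MeV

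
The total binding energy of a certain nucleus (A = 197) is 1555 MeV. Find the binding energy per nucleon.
B.E./A = 1555/197 = 7.893 MeV/nucleon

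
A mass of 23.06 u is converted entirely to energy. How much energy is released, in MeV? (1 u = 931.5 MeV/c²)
E = mc² = 21480 MeV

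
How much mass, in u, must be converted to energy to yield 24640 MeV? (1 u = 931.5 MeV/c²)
m = E/c² = 26.45 u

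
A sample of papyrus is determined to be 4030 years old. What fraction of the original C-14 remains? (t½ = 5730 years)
N/N₀ = (1/2)^(t/t½) = 0.6142 = 61.4%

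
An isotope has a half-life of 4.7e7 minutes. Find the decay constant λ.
λ = ln(2)/t½ = 1.475e-8 minute⁻¹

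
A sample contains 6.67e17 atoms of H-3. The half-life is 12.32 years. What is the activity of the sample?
A = λN = 3.753e16 decays/year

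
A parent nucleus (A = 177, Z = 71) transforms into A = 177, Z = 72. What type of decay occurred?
ΔA = 0, ΔZ = +1 ⇒ beta-minus decay (β⁻)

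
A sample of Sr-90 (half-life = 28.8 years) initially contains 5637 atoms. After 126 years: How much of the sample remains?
N = N₀(1/2)^(t/t½) = 271.7 atoms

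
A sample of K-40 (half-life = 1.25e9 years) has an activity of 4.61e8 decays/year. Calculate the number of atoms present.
N = A/λ = 8.314e17 atoms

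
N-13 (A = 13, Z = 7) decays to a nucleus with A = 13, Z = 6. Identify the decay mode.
ΔA = 0, ΔZ = -1 ⇒ beta-plus decay (β⁺) or electron capture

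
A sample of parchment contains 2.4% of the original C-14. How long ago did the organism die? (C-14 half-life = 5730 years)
Age = t½ × log₂(1/ratio) = 30830 years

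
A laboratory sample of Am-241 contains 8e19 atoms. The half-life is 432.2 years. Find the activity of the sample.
A = λN = 1.283e17 decays/year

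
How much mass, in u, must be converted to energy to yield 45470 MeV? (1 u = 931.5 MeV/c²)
m = E/c² = 48.81 u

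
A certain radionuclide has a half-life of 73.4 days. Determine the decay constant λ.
λ = ln(2)/t½ = 0.009443 day⁻¹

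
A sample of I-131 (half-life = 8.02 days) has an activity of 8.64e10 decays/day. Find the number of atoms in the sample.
N = A/λ = 9.997e11 atoms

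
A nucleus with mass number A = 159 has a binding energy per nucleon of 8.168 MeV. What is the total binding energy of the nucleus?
B.E. = 8.168 × 159 = 1299 MeV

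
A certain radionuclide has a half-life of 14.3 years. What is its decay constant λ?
λ = ln(2)/t½ = 0.04847 year⁻¹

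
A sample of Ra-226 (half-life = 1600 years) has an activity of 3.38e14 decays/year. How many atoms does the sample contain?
N = A/λ = 7.802e17 atoms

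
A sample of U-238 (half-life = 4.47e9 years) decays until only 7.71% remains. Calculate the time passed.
t = t½ × log₂(N₀/N) = 1.653e10 years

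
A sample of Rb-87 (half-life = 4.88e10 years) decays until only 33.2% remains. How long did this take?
t = t½ × log₂(N₀/N) = 7.763e10 years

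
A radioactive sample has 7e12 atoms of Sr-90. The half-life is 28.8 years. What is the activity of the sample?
A = λN = 1.685e11 decays/year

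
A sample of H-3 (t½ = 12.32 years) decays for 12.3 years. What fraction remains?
N/N₀ = (1/2)^(t/t½) = 0.5006 = 50.1%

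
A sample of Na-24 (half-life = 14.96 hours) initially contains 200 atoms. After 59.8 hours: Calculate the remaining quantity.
N = N₀(1/2)^(t/t½) = 12.52 atoms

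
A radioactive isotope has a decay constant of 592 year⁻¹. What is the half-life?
t½ = ln(2)/λ = 0.001171 years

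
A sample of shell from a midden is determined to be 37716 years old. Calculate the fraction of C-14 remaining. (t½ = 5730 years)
N/N₀ = (1/2)^(t/t½) = 0.01044 = 1.04%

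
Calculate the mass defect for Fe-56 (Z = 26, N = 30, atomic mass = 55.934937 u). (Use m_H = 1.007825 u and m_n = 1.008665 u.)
Δm = Z·m_H + N·m_n − M = 0.5285 u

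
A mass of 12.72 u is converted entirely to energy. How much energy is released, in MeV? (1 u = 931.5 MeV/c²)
E = mc² = 11850 MeV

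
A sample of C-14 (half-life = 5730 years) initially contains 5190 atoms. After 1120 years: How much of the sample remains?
N = N₀(1/2)^(t/t½) = 4532 atoms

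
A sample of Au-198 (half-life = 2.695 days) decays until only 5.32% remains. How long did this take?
t = t½ × log₂(N₀/N) = 11.41 days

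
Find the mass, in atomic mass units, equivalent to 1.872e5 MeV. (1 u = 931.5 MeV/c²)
m = E/c² = 201 u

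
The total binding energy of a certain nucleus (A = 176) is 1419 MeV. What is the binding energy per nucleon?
B.E./A = 1419/176 = 8.062 MeV/nucleon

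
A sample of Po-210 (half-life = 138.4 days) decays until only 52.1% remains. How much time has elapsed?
t = t½ × log₂(N₀/N) = 130.2 days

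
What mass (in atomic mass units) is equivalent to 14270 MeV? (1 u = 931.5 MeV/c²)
m = E/c² = 15.32 u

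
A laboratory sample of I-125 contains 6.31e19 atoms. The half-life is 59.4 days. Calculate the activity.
A = λN = 7.363e17 decays/day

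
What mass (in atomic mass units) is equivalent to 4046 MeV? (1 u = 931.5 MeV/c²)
m = E/c² = 4.344 u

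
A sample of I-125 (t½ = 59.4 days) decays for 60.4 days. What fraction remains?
N/N₀ = (1/2)^(t/t½) = 0.4942 = 49.4%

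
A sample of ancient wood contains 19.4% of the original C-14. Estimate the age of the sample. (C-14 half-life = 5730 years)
Age = t½ × log₂(1/ratio) = 13560 years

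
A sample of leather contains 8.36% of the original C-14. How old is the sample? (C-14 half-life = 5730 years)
Age = t½ × log₂(1/ratio) = 20520 years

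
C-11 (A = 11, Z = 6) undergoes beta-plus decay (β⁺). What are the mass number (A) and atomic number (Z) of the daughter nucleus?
Daughter: A = 11, Z = 5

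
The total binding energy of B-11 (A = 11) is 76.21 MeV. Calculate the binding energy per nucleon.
B.E./A = 76.21/11 = 6.928 MeV/nucleon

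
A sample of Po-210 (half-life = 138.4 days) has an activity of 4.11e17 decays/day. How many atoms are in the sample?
N = A/λ = 8.206e19 atoms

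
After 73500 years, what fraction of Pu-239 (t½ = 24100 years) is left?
N/N₀ = (1/2)^(t/t½) = 0.1208 = 12.1%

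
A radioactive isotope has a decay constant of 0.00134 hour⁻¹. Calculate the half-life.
t½ = ln(2)/λ = 517.3 hours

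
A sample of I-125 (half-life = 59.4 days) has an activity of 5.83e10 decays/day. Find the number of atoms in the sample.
N = A/λ = 4.996e12 atoms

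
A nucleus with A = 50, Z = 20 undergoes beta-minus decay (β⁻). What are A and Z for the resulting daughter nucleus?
Daughter: A = 50, Z = 21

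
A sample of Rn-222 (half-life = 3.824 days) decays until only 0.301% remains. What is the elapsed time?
t = t½ × log₂(N₀/N) = 32.03 days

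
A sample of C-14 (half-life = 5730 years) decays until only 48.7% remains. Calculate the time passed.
t = t½ × log₂(N₀/N) = 5948 years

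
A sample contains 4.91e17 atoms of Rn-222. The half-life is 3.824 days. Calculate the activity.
A = λN = 8.9e16 decays/day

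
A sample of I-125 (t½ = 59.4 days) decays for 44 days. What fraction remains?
N/N₀ = (1/2)^(t/t½) = 0.5984 = 59.8%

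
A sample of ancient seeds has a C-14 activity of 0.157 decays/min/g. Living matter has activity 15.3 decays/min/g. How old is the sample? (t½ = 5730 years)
Age = t½ × log₂(A₀/A) = 37860 years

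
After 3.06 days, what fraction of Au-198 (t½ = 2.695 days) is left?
N/N₀ = (1/2)^(t/t½) = 0.4552 = 45.5%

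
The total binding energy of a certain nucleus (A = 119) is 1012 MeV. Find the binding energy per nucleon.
B.E./A = 1012/119 = 8.504 MeV/nucleon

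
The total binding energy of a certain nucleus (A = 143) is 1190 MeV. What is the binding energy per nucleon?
B.E./A = 1190/143 = 8.322 MeV/nucleon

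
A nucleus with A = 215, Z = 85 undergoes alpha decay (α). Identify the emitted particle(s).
α particle = ⁴₂He (2 protons + 2 neutrons)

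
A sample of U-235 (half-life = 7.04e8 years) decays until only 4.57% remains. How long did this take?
t = t½ × log₂(N₀/N) = 3.134e9 years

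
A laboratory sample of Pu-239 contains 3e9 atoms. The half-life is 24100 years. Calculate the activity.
A = λN = 86280 decays/year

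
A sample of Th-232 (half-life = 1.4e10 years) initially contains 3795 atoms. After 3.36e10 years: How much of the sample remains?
N = N₀(1/2)^(t/t½) = 719 atoms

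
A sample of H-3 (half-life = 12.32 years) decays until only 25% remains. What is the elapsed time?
t = t½ × log₂(N₀/N) = 24.64 years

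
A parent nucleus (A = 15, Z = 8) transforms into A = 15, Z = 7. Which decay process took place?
ΔA = 0, ΔZ = -1 ⇒ beta-plus decay (β⁺) or electron capture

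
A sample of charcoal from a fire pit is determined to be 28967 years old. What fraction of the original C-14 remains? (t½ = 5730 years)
N/N₀ = (1/2)^(t/t½) = 0.03007 = 3.01%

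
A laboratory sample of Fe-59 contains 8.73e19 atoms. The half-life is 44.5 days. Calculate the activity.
A = λN = 1.36e18 decays/day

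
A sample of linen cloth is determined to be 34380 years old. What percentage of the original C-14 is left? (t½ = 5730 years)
N/N₀ = (1/2)^(t/t½) = 0.01562 = 1.56%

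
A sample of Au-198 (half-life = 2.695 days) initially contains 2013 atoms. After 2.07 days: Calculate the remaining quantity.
N = N₀(1/2)^(t/t½) = 1182 atoms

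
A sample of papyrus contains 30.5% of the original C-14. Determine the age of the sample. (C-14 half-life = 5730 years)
Age = t½ × log₂(1/ratio) = 9816 years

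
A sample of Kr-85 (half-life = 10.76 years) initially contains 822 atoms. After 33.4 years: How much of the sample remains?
N = N₀(1/2)^(t/t½) = 95.6 atoms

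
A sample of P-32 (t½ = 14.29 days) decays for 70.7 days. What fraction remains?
N/N₀ = (1/2)^(t/t½) = 0.03241 = 3.24%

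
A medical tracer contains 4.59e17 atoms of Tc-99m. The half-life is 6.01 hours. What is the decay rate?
A = λN = 5.294e16 decays/hour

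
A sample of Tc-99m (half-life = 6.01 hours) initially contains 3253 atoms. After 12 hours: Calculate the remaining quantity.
N = N₀(1/2)^(t/t½) = 815.1 atoms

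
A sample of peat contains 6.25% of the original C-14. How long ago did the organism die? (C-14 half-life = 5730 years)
Age = t½ × log₂(1/ratio) = 22920 years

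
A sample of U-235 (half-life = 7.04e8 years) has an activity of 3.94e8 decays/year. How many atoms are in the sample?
N = A/λ = 4.002e17 atoms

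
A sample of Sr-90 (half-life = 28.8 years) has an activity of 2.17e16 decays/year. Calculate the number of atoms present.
N = A/λ = 9.016e17 atoms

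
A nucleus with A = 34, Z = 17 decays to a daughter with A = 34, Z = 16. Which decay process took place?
ΔA = 0, ΔZ = -1 ⇒ beta-plus decay (β⁺) or electron capture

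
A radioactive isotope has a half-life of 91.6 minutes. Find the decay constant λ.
λ = ln(2)/t½ = 0.007567 minute⁻¹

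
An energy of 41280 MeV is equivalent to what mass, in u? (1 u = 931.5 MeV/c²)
m = E/c² = 44.32 u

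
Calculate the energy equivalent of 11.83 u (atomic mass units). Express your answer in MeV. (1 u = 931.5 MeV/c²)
E = mc² = 11020 MeV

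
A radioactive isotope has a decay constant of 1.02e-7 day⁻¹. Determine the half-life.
t½ = ln(2)/λ = 6.796e6 days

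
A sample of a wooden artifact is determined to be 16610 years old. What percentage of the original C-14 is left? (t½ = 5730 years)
N/N₀ = (1/2)^(t/t½) = 0.1341 = 13.4%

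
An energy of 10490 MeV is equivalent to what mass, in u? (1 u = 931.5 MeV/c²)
m = E/c² = 11.26 u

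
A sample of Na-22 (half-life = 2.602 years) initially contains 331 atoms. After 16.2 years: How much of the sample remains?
N = N₀(1/2)^(t/t½) = 4.422 atoms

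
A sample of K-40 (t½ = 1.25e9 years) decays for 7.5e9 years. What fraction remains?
N/N₀ = (1/2)^(t/t½) = 0.01562 = 1.56%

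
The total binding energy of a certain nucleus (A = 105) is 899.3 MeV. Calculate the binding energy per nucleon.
B.E./A = 899.3/105 = 8.565 MeV/nucleon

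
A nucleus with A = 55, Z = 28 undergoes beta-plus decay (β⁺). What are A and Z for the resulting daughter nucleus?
Daughter: A = 55, Z = 27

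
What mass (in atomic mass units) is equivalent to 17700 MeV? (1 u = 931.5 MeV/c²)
m = E/c² = 19 u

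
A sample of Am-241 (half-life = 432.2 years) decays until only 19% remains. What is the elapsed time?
t = t½ × log₂(N₀/N) = 1036 years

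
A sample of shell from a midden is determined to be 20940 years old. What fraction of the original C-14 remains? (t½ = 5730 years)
N/N₀ = (1/2)^(t/t½) = 0.07941 = 7.94%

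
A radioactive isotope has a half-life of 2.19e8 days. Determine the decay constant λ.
λ = ln(2)/t½ = 3.165e-9 day⁻¹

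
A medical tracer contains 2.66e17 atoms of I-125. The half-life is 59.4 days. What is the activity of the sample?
A = λN = 3.104e15 decays/day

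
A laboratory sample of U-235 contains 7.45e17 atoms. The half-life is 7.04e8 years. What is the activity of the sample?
A = λN = 7.335e8 decays/year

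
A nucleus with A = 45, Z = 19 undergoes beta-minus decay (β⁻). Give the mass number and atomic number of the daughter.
Daughter: A = 45, Z = 20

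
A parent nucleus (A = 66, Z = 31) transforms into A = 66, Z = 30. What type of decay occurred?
ΔA = 0, ΔZ = -1 ⇒ beta-plus decay (β⁺) or electron capture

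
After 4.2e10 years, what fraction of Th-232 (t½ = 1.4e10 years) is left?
N/N₀ = (1/2)^(t/t½) = 0.125 = 12.5%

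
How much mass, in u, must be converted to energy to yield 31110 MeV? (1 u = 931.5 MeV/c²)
m = E/c² = 33.4 u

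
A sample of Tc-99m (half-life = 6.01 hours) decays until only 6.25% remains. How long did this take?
t = t½ × log₂(N₀/N) = 24.04 hours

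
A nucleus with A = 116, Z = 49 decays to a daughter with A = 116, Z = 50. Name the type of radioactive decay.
ΔA = 0, ΔZ = +1 ⇒ beta-minus decay (β⁻)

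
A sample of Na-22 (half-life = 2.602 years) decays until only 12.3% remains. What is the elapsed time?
t = t½ × log₂(N₀/N) = 7.867 years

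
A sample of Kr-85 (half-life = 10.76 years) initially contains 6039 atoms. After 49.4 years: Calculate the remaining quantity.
N = N₀(1/2)^(t/t½) = 250.6 atoms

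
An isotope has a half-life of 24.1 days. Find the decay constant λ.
λ = ln(2)/t½ = 0.02876 day⁻¹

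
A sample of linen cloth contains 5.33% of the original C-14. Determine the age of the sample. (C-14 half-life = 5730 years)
Age = t½ × log₂(1/ratio) = 24240 years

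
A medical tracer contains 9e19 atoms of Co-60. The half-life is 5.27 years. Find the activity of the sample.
A = λN = 1.184e19 decays/year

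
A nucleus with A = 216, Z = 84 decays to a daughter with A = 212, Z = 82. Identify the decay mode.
ΔA = -4, ΔZ = -2 ⇒ alpha decay (α)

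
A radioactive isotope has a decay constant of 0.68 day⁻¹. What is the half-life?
t½ = ln(2)/λ = 1.019 days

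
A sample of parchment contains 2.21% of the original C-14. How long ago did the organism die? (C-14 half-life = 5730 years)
Age = t½ × log₂(1/ratio) = 31510 years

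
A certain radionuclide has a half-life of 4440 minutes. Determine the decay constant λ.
λ = ln(2)/t½ = 1.561e-4 minute⁻¹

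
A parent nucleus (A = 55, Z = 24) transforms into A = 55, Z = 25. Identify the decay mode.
ΔA = 0, ΔZ = +1 ⇒ beta-minus decay (β⁻)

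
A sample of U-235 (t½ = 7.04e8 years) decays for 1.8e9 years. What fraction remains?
N/N₀ = (1/2)^(t/t½) = 0.1699 = 17%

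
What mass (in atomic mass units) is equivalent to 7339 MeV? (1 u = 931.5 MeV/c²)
m = E/c² = 7.879 u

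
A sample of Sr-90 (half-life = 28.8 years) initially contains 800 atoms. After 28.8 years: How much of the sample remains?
N = N₀(1/2)^(t/t½) = 400 atoms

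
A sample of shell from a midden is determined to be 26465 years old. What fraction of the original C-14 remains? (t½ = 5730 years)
N/N₀ = (1/2)^(t/t½) = 0.0407 = 4.07%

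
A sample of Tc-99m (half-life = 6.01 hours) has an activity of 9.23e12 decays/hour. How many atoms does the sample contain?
N = A/λ = 8.003e13 atoms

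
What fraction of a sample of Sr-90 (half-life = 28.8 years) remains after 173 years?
N/N₀ = (1/2)^(t/t½) = 0.01555 = 1.55%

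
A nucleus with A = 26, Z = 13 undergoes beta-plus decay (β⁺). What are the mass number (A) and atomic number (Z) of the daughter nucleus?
Daughter: A = 26, Z = 12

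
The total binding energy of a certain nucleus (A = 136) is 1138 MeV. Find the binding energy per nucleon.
B.E./A = 1138/136 = 8.368 MeV/nucleon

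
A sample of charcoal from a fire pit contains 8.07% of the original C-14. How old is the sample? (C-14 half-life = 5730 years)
Age = t½ × log₂(1/ratio) = 20810 years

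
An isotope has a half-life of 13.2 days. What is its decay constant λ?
λ = ln(2)/t½ = 0.05251 day⁻¹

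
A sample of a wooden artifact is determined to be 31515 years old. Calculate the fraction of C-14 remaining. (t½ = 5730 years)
N/N₀ = (1/2)^(t/t½) = 0.0221 = 2.21%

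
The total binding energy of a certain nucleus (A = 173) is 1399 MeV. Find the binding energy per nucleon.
B.E./A = 1399/173 = 8.087 MeV/nucleon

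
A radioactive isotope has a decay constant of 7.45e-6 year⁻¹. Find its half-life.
t½ = ln(2)/λ = 93040 years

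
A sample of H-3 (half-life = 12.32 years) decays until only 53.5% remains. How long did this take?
t = t½ × log₂(N₀/N) = 11.12 years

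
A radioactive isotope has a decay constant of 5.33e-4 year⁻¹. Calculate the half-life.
t½ = ln(2)/λ = 1300 years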